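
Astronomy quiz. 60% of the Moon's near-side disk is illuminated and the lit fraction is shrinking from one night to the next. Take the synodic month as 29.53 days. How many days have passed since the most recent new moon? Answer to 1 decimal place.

Invert f = (1 − cos θ)/2 to get cos θ = 1 − 2(0.60) = -0.200, hence θ₀ = arccos -0.200 = 101.5°.
Since the Moon is past full (waning), take the reflex angle: θ = 360° − 101.5° = 258.5°.
That fraction of the synodic month is 258.5/360 × 29.53 d ≈ 21.20 d.

21.2 days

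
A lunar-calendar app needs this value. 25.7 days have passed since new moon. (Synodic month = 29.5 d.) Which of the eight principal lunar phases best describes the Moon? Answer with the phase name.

At 25.7/29.5 of the cycle, θ ≈ 314° — the waning crescent range.

waning crescent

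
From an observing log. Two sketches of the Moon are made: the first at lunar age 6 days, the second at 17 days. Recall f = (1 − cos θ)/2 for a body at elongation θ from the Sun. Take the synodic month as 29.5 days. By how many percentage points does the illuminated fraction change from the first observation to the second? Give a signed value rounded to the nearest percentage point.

First observation: θ = 360°·6/29.5 = 73.2°, so f = 0.356.
Second observation: θ = 207.5°, f = 0.944.
Δf = 0.944 − 0.356 = +0.588, i.e. +59 pp.

+59 pp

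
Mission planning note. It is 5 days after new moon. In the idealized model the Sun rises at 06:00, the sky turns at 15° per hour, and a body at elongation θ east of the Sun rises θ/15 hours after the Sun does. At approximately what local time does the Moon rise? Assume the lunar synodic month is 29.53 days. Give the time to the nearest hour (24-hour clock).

Phase angle: θ = 360°·(5 d)/(29.53 d) = 61.0°.
At 15° of sky rotation per hour, 61.0° corresponds to a 4.06 h lag.
06:00 + 4.06 h ≈ 10:04 → 10:00 to the nearest hour.

10:00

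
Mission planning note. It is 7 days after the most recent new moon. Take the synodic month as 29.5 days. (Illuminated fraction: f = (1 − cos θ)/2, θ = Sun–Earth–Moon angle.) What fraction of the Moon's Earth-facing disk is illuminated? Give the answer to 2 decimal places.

0.46

Elongation θ = 360° × 7/29.5 ≈ 85.4°.
cos 85.4° = 0.080, so f = (1 − 0.080)/2 = 0.460.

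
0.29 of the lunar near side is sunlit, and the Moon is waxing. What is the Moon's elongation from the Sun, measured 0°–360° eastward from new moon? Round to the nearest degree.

Invert f = (1 − cos θ)/2 to get cos θ = 1 − 2(0.29) = 0.420, hence θ₀ = arccos 0.420 = 65.2°.
Before full moon the principal value applies: θ = 65.2°.

65°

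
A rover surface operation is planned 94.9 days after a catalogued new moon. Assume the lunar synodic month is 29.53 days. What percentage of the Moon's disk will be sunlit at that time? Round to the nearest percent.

39%

94.9 d spans 3 complete synodic months (3 × 29.53 = 88.59 d) plus 6.31 d.
Elongation θ = 360° × 6.31/29.53 ≈ 76.9°.
Illuminated fraction = (1 − cos 76.9°)/2 = (1 − 0.226)/2 ≈ 0.387, so 39%.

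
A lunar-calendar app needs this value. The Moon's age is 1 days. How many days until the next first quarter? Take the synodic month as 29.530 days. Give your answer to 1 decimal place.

First quarter is 0.25 of the way through the cycle: age 0.25 × 29.530 = 7.383 d.
That is 7.383 − 1 = 6.383 days ahead.

6.4 days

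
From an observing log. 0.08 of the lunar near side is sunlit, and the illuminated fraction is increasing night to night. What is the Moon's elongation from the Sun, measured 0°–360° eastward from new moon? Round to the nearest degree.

33°

cos θ = 1 − 2f = 0.840, giving a principal value of 32.9°.
The Moon is waxing (0°–180°), so θ = 32.9° directly.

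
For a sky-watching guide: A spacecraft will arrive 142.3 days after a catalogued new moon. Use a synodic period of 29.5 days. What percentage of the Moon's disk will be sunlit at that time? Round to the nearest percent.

142.3/29.5 = 4.824 lunations, so 4 complete cycles and 24.30 d into the next.
Elongation θ = 360° × 24.30/29.5 ≈ 296.5°.
Illuminated fraction = (1 − cos 296.5°)/2 = (1 − 0.447)/2 ≈ 0.277, so 28%.

28%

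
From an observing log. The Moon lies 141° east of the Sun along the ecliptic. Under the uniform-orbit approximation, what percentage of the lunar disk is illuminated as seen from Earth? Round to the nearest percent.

89%

cos 141° = (-0.777), so f = (1 − (-0.777))/2 = 0.889, i.e. 89%.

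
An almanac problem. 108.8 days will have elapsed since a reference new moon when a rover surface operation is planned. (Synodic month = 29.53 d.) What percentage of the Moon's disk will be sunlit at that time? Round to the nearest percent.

70%

108.8/29.53 = 3.684 lunations, so 3 complete cycles and 20.21 d into the next.
Phase angle: θ = 360°·(20.21 d)/(29.53 d) = 246.4°.
Illuminated fraction = (1 − cos 246.4°)/2 = (1 − (-0.401))/2 ≈ 0.700, so 70%.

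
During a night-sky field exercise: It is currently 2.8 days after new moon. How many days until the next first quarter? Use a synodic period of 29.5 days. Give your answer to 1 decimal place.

First quarter occurs at elongation 90°, i.e. at age 29.5 × 90/360 = 7.375 d.
That is 7.375 − 2.8 = 4.575 days ahead.

4.6 days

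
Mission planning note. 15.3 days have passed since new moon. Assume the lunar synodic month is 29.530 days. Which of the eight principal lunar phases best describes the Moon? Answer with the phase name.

full moon

At 15.3/29.530 of the cycle, θ ≈ 187° — the full moon range.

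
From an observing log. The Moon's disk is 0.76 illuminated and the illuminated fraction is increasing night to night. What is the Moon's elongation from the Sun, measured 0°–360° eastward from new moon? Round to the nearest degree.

cos θ = 1 − 2f = -0.520, giving a principal value of 121.3°.
The Moon is waxing (0°–180°), so θ = 121.3° directly.

121°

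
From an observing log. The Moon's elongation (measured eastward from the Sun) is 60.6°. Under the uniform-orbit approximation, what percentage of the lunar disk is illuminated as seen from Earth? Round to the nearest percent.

Half-versine of 60.6°: (1 − 0.491)/2 = 0.255, i.e. 25%.

25%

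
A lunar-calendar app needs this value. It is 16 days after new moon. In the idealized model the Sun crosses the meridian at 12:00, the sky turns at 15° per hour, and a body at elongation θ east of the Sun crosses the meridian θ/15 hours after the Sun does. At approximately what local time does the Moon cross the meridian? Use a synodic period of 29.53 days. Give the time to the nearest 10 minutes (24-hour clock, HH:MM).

01:00

The Moon has covered 16/29.53 of its cycle, so θ ≈ 360° × 16/29.53 = 195.1°.
Delay after the Sun = 195.1° / (15°/h) ≈ 13.00 h.
12:00 + 13.004 h ≈ 01:00 → 01:00 to the nearest ten minutes.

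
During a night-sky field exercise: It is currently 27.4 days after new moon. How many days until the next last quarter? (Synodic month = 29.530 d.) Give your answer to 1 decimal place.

24.3 days

Last quarter is 0.75 of the way through the cycle: age 0.75 × 29.530 = 22.148 d.
Already past this cycle's last quarter; the next is at 22.148 + 29.530 = 51.678 d, so 51.678 − 27.4 = 24.278 days.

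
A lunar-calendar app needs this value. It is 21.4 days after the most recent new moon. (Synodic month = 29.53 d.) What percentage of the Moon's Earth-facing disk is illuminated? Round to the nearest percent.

58%

The Moon has covered 21.4/29.53 of its cycle, so θ ≈ 360° × 21.4/29.53 = 260.9°.
With cos θ = (-0.158), the lit fraction is (1 − (-0.158))/2 ≈ 0.579, so 58%.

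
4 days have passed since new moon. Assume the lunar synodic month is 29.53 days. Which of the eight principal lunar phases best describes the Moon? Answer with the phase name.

At 4/29.53 of the cycle, θ ≈ 49° — the waxing crescent range.

waxing crescent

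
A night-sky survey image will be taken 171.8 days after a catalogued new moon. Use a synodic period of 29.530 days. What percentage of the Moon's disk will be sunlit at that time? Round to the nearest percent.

29%

171.8/29.530 = 5.818 lunations, so 5 complete cycles and 24.15 d into the next.
Elongation θ = 360° × 24.15/29.530 ≈ 294.4°.
With cos θ = 0.413, the lit fraction is (1 − 0.413)/2 ≈ 0.293, so 29%.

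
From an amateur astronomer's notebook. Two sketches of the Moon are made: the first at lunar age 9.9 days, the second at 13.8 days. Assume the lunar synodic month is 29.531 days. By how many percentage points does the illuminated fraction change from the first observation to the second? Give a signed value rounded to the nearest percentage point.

First observation: θ = 360°·9.9/29.531 = 120.7°, so f = 0.755.
Second observation: θ = 168.2°, f = 0.989.
Δf = 0.989 − 0.755 = +0.234, i.e. +23 pp.

+23 pp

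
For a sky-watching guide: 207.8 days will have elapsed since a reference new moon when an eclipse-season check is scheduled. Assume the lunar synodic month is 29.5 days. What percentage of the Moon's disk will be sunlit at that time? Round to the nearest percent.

207.8/29.5 = 7.044 lunations, so 7 complete cycles and 1.30 d into the next.
The Moon has covered 1.30/29.5 of its cycle, so θ ≈ 360° × 1.30/29.5 = 15.9°.
With cos θ = 0.962, the lit fraction is (1 − 0.962)/2 ≈ 0.019, so 2%.

2%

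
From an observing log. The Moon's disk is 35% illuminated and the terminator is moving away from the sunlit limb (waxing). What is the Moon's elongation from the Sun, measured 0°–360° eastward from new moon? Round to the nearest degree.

73°

From f = (1 − cos θ)/2: cos θ = 1 − 2×0.35 = 0.300; arccos → 72.5°.
Before full moon the principal value applies: θ = 72.5°.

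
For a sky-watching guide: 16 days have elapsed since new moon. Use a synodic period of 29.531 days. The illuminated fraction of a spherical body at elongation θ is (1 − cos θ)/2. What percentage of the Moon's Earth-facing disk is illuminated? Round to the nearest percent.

98%

Elongation θ = 360° × 16/29.531 ≈ 195.0°.
With cos θ = (-0.966), the lit fraction is (1 − (-0.966))/2 ≈ 0.983, so 98%.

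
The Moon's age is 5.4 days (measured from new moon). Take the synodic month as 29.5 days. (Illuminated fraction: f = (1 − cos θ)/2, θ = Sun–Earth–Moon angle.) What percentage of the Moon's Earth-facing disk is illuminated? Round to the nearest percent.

30%

The Moon has covered 5.4/29.5 of its cycle, so θ ≈ 360° × 5.4/29.5 = 65.9°.
cos 65.9° = 0.408, so f = (1 − 0.408)/2 = 0.296, so 30%.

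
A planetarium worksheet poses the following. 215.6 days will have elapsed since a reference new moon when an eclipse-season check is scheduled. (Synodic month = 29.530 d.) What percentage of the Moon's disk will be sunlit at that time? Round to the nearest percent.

66%

215.6/29.530 = 7.301 lunations, so 7 complete cycles and 8.89 d into the next.
The Moon has covered 8.89/29.530 of its cycle, so θ ≈ 360° × 8.89/29.530 = 108.4°.
cos 108.4° = (-0.315), so f = (1 − (-0.315))/2 = 0.658, so 66%.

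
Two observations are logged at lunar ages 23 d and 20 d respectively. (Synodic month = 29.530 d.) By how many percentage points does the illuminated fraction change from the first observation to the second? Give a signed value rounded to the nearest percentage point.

First observation: θ = 360°·23/29.530 = 280.4°, so f = 0.410.
Second observation: θ = 243.8°, f = 0.721.
Δf = 0.721 − 0.410 = +0.311, i.e. +31 pp.

+31 percentage points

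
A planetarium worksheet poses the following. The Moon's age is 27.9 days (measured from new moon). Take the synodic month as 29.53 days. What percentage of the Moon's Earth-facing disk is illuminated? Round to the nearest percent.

3%

Phase angle: θ = 360°·(27.9 d)/(29.53 d) = 340.1°.
Illuminated fraction = (1 − cos 340.1°)/2 = (1 − 0.940)/2 ≈ 0.030, so 3%.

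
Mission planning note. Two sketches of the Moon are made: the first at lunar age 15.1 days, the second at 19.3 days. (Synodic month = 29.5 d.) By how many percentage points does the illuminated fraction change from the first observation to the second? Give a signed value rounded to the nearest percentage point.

-22 percentage points

First observation: θ = 360°·15.1/29.5 = 184.3°, so f = 0.999.
Second observation: θ = 235.5°, f = 0.783.
Δf = 0.783 − 0.999 = -0.216, i.e. -22 pp.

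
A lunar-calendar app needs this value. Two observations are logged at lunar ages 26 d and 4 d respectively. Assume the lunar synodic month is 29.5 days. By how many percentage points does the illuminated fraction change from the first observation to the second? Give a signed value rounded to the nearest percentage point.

θ₁ = 360° × 26/29.5 = 317.3°, f₁ = (1 − cos θ₁)/2 = 0.133.
θ₂ = 360° × 4/29.5 = 48.8°, f₂ = (1 − cos θ₂)/2 = 0.171.
Change = f₂ − f₁ = +0.038 → +4 percentage points.

+4 pp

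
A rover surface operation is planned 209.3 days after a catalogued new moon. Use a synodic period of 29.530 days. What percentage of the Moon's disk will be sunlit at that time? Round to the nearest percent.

7%

Reduce mod P: 209.3 − 7×29.530 = 2.59 d into the current lunation.
The Moon has covered 2.59/29.530 of its cycle, so θ ≈ 360° × 2.59/29.530 = 31.6°.
cos 31.6° = 0.852, so f = (1 − 0.852)/2 = 0.074, so 7%.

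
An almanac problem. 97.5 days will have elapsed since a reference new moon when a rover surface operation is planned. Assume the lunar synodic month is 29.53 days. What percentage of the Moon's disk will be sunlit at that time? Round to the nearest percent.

66%

Reduce mod P: 97.5 − 3×29.53 = 8.91 d into the current lunation.
Elongation θ = 360° × 8.91/29.53 ≈ 108.6°.
With cos θ = (-0.319), the lit fraction is (1 − (-0.319))/2 ≈ 0.660, so 66%.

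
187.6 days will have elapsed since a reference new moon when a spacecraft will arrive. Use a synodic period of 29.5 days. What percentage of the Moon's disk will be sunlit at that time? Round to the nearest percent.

187.6 d spans 6 complete synodic months (6 × 29.5 = 177.00 d) plus 10.60 d.
The Moon has covered 10.60/29.5 of its cycle, so θ ≈ 360° × 10.60/29.5 = 129.4°.
With cos θ = (-0.634), the lit fraction is (1 − (-0.634))/2 ≈ 0.817, so 82%.

82%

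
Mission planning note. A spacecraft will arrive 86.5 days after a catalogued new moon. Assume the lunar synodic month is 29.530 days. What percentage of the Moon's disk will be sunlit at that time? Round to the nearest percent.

5%

86.5 d spans 2 complete synodic months (2 × 29.530 = 59.06 d) plus 27.44 d.
Elongation θ = 360° × 27.44/29.530 ≈ 334.5°.
cos 334.5° = 0.903, so f = (1 − 0.903)/2 = 0.049, so 5%.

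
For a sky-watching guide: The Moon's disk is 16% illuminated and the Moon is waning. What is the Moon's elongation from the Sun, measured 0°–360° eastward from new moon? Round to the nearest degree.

cos θ = 1 − 2f = 0.680, giving a principal value of 47.2°.
A waning Moon lies in 180°–360°, so θ = 360° − 47.2° = 312.8°.

313°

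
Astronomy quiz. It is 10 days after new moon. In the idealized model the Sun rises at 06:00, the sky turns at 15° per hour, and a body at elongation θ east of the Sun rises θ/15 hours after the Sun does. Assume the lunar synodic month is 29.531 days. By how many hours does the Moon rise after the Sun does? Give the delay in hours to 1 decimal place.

The Moon has covered 10/29.531 of its cycle, so θ ≈ 360° × 10/29.531 = 121.9°.
At 15° of sky rotation per hour, 121.9° corresponds to a 8.13 h lag.
So the Moon rises 8.13 h after the Sun.

8.1 h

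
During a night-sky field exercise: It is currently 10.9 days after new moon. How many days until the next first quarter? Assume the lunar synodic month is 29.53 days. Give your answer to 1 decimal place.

First quarter occurs at elongation 90°, i.e. at age 29.53 × 90/360 = 7.383 d.
This lunation's first quarter (7.383 d) has passed, so add one period: 36.913 − 10.9 = 26.013 days.

26.0 days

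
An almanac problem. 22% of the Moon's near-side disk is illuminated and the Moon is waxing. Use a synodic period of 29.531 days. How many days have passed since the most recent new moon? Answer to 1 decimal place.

4.6 days

Invert f = (1 − cos θ)/2 to get cos θ = 1 − 2(0.22) = 0.560, hence θ₀ = arccos 0.560 = 55.9°.
Waxing ⇒ before full, so θ = 55.9°.
That fraction of the synodic month is 55.9/360 × 29.531 d ≈ 4.59 d.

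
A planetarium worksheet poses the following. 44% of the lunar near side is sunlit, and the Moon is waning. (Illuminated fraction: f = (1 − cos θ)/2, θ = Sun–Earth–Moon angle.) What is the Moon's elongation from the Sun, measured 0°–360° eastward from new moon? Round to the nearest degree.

From f = (1 − cos θ)/2: cos θ = 1 − 2×0.44 = 0.120; arccos → 83.1°.
Waning ⇒ past full, so θ = 360° − 83.1° = 276.9°.

277°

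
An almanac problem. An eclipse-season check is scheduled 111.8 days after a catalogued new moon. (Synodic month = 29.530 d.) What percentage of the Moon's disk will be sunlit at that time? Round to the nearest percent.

Reduce mod P: 111.8 − 3×29.530 = 23.21 d into the current lunation.
The Moon has covered 23.21/29.530 of its cycle, so θ ≈ 360° × 23.21/29.530 = 283.0°.
With cos θ = 0.224, the lit fraction is (1 − 0.224)/2 ≈ 0.388, so 39%.

39%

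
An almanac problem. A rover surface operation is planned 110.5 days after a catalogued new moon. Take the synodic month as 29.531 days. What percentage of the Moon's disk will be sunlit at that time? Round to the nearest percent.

110.5 d spans 3 complete synodic months (3 × 29.531 = 88.59 d) plus 21.91 d.
Elongation θ = 360° × 21.91/29.531 ≈ 267.1°.
Illuminated fraction = (1 − cos 267.1°)/2 = (1 − (-0.051))/2 ≈ 0.526, so 53%.

53%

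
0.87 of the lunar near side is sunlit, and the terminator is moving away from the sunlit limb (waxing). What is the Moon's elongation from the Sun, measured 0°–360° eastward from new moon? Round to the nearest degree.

From f = (1 − cos θ)/2: cos θ = 1 − 2×0.87 = -0.740; arccos → 137.7°.
The Moon is waxing (0°–180°), so θ = 137.7° directly.

138°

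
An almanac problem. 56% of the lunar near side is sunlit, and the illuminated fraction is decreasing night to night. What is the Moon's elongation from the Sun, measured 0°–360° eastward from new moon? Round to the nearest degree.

cos θ = 1 − 2f = -0.120, giving a principal value of 96.9°.
Since the Moon is past full (waning), take the reflex angle: θ = 360° − 96.9° = 263.1°.

263°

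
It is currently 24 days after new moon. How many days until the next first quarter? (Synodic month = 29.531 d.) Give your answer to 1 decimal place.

12.9 days

First quarter is 0.25 of the way through the cycle: age 0.25 × 29.531 = 7.383 d.
This lunation's first quarter (7.383 d) has passed, so add one period: 36.914 − 24 = 12.914 days.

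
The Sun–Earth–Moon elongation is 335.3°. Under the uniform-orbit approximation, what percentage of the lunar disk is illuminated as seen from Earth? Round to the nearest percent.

5%

cos 335.3° = 0.909, so f = (1 − 0.909)/2 = 0.046, i.e. 5%.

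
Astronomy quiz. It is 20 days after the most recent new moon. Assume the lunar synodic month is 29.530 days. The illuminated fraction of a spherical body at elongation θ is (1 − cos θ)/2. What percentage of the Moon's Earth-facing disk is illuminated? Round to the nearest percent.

72%

Phase angle: θ = 360°·(20 d)/(29.530 d) = 243.8°.
cos 243.8° = (-0.441), so f = (1 − (-0.441))/2 = 0.721, so 72%.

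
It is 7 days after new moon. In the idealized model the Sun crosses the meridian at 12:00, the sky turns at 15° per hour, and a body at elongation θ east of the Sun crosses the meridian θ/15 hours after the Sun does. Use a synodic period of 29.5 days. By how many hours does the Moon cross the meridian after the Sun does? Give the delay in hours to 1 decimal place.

Phase angle: θ = 360°·(7 d)/(29.5 d) = 85.4°.
At 15° of sky rotation per hour, 85.4° corresponds to a 5.69 h lag.
So the Moon crosses the meridian 5.69 h after the Sun.

5.7 h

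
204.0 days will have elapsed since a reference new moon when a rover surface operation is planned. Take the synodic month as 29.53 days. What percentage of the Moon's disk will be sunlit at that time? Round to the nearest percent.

204.0 d spans 6 complete synodic months (6 × 29.53 = 177.18 d) plus 26.82 d.
Elongation θ = 360° × 26.82/29.53 ≈ 327.0°.
Illuminated fraction = (1 − cos 327.0°)/2 = (1 − 0.838)/2 ≈ 0.081, so 8%.

8%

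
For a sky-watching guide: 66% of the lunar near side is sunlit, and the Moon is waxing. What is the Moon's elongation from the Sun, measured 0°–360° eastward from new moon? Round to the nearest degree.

109°

Invert f = (1 − cos θ)/2 to get cos θ = 1 − 2(0.66) = -0.320, hence θ₀ = arccos -0.320 = 108.7°.
The Moon is waxing (0°–180°), so θ = 108.7° directly.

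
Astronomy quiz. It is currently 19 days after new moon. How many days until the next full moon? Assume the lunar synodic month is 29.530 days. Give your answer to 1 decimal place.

Full moon occurs at elongation 180°, i.e. at age 29.530 × 180/360 = 14.765 d.
Already past this cycle's full moon; the next is at 14.765 + 29.530 = 44.295 d, so 44.295 − 19 = 25.295 days.

25.3 days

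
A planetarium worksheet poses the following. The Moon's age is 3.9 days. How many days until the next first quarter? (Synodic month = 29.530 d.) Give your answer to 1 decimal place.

First quarter occurs at elongation 90°, i.e. at age 29.530 × 90/360 = 7.383 d.
So 3.483 days remain (7.383 − 3.9).

3.5 days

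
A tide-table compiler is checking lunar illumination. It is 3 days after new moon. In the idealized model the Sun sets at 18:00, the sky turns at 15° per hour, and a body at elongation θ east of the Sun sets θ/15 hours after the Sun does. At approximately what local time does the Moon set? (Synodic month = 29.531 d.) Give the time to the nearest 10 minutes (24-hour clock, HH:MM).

20:30

Elongation θ = 360° × 3/29.531 ≈ 36.6°.
At 15° of sky rotation per hour, 36.6° corresponds to a 2.44 h lag.
18:00 + 2.438 h ≈ 20:26 → 20:30 to the nearest ten minutes.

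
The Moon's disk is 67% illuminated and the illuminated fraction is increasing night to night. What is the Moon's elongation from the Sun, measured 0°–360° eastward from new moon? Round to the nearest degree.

Invert f = (1 − cos θ)/2 to get cos θ = 1 − 2(0.67) = -0.340, hence θ₀ = arccos -0.340 = 109.9°.
Before full moon the principal value applies: θ = 109.9°.

110°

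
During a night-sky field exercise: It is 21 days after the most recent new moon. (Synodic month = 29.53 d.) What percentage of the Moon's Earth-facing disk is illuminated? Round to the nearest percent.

The Moon has covered 21/29.53 of its cycle, so θ ≈ 360° × 21/29.53 = 256.0°.
Illuminated fraction = (1 − cos 256.0°)/2 = (1 − (-0.242))/2 ≈ 0.621, so 62%.

62%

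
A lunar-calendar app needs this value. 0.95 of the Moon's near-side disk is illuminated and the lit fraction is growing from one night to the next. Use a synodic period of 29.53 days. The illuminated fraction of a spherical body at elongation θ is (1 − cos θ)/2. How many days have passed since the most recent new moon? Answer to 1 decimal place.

Invert f = (1 − cos θ)/2 to get cos θ = 1 − 2(0.95) = -0.900, hence θ₀ = arccos -0.900 = 154.2°.
The Moon is waxing (0°–180°), so θ = 154.2° directly.
Age = 29.53 × 154.2°/360° ≈ 12.65 days.

12.6 days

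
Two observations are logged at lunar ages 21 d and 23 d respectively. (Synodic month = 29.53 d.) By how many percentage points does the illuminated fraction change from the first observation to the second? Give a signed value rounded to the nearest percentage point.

θ₁ = 360° × 21/29.53 = 256.0°, f₁ = (1 − cos θ₁)/2 = 0.621.
θ₂ = 360° × 23/29.53 = 280.4°, f₂ = (1 − cos θ₂)/2 = 0.410.
Change = f₂ − f₁ = -0.211 → -21 percentage points.

-21 pp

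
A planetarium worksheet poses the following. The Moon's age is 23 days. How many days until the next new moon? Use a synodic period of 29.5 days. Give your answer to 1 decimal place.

6.5 days

One full lunation from the last new moon is 29.5 d; remaining = 29.5 − 23 = 6.500 d.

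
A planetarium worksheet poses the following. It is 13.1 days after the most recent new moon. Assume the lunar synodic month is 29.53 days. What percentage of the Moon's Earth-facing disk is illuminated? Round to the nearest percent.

97%

Elongation θ = 360° × 13.1/29.53 ≈ 159.7°.
cos 159.7° = (-0.938), so f = (1 − (-0.938))/2 = 0.969, so 97%.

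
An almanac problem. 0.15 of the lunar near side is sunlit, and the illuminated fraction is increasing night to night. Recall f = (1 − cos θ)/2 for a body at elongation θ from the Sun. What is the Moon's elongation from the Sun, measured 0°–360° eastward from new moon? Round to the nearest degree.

46°

From f = (1 − cos θ)/2: cos θ = 1 − 2×0.15 = 0.700; arccos → 45.6°.
Waxing ⇒ before full, so θ = 45.6°.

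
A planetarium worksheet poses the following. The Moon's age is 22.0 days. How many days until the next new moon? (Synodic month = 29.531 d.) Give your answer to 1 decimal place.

7.5 days

One full lunation from the last new moon is 29.531 d; remaining = 29.531 − 22.0 = 7.531 d.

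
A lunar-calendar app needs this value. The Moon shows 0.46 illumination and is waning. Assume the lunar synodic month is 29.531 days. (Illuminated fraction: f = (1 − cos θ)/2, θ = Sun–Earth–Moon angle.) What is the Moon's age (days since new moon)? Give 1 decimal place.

cos θ = 1 − 2f = 0.080, giving a principal value of 85.4°.
Waning ⇒ past full, so θ = 360° − 85.4° = 274.6°.
That fraction of the synodic month is 274.6/360 × 29.531 d ≈ 22.52 d.

22.5 days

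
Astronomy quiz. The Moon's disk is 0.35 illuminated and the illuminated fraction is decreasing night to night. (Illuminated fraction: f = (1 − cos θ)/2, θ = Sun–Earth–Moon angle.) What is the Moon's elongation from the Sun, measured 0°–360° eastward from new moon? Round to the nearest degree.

287°

From f = (1 − cos θ)/2: cos θ = 1 − 2×0.35 = 0.300; arccos → 72.5°.
Waning ⇒ past full, so θ = 360° − 72.5° = 287.5°.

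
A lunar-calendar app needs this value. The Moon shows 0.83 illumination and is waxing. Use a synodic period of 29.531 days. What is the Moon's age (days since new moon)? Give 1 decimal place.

From f = (1 − cos θ)/2: cos θ = 1 − 2×0.83 = -0.660; arccos → 131.3°.
Before full moon the principal value applies: θ = 131.3°.
That fraction of the synodic month is 131.3/360 × 29.531 d ≈ 10.77 d.

10.8 days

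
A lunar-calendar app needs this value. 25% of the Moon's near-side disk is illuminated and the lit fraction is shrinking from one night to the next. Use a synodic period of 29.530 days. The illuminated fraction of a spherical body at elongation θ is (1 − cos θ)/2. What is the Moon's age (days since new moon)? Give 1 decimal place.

From f = (1 − cos θ)/2: cos θ = 1 − 2×0.25 = 0.500; arccos → 60.0°.
Waning ⇒ past full, so θ = 360° − 60.0° = 300.0°.
That fraction of the synodic month is 300.0/360 × 29.530 d ≈ 24.61 d.

24.6 days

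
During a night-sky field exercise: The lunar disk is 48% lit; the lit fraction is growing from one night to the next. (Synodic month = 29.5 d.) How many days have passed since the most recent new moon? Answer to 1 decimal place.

From f = (1 − cos θ)/2: cos θ = 1 − 2×0.48 = 0.040; arccos → 87.7°.
The Moon is waxing (0°–180°), so θ = 87.7° directly.
Age = 29.5 × 87.7°/360° ≈ 7.19 days.

7.2 days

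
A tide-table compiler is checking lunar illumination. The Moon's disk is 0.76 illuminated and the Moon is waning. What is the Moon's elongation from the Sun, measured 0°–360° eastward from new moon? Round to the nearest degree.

239°

Invert f = (1 − cos θ)/2 to get cos θ = 1 − 2(0.76) = -0.520, hence θ₀ = arccos -0.520 = 121.3°.
Waning ⇒ past full, so θ = 360° − 121.3° = 238.7°.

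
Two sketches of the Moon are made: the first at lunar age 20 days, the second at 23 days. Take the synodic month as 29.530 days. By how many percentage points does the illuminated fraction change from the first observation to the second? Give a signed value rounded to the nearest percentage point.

-31 pp

First observation: θ = 360°·20/29.530 = 243.8°, so f = 0.721.
Second observation: θ = 280.4°, f = 0.410.
Δf = 0.410 − 0.721 = -0.311, i.e. -31 pp.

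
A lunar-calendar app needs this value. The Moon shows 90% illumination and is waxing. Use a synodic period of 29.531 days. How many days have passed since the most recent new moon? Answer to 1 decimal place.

11.7 days

From f = (1 − cos θ)/2: cos θ = 1 − 2×0.90 = -0.800; arccos → 143.1°.
Waxing ⇒ before full, so θ = 143.1°.
That fraction of the synodic month is 143.1/360 × 29.531 d ≈ 11.74 d.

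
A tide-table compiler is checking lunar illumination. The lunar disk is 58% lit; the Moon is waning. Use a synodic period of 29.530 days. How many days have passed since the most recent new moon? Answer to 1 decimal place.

cos θ = 1 − 2f = -0.160, giving a principal value of 99.2°.
Waning ⇒ past full, so θ = 360° − 99.2° = 260.8°.
That fraction of the synodic month is 260.8/360 × 29.530 d ≈ 21.39 d.

21.4 days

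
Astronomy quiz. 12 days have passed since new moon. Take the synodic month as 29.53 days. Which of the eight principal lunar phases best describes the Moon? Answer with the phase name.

waxing gibbous

θ ≈ 360° × 12/29.53 = 146°, which falls in the waxing gibbous sector.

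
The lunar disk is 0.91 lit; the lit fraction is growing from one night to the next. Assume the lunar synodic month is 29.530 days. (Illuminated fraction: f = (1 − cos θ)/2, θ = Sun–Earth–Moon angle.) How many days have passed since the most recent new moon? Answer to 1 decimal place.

cos θ = 1 − 2f = -0.820, giving a principal value of 145.1°.
The Moon is waxing (0°–180°), so θ = 145.1° directly.
Age = 29.530 × 145.1°/360° ≈ 11.90 days.

11.9 days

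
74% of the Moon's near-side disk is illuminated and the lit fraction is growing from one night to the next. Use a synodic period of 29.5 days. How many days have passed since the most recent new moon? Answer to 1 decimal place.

9.7 days

From f = (1 − cos θ)/2: cos θ = 1 − 2×0.74 = -0.480; arccos → 118.7°.
Before full moon the principal value applies: θ = 118.7°.
At 360°/29.5 d per day, 118.7° corresponds to 9.73 days.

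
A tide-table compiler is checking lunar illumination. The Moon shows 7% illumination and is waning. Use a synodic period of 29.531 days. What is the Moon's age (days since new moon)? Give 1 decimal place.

From f = (1 − cos θ)/2: cos θ = 1 − 2×0.07 = 0.860; arccos → 30.7°.
A waning Moon lies in 180°–360°, so θ = 360° − 30.7° = 329.3°.
Age = 29.531 × 329.3°/360° ≈ 27.01 days.

27.0 days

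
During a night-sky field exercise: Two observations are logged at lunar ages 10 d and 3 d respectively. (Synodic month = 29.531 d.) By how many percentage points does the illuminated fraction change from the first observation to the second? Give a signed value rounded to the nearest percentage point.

θ₁ = 360° × 10/29.531 = 121.9°, f₁ = (1 − cos θ₁)/2 = 0.764.
θ₂ = 360° × 3/29.531 = 36.6°, f₂ = (1 − cos θ₂)/2 = 0.098.
Change = f₂ − f₁ = -0.666 → -67 percentage points.

-67 pp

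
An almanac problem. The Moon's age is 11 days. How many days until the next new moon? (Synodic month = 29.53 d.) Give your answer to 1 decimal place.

One full lunation from the last new moon is 29.53 d; remaining = 29.53 − 11 = 18.530 d.

18.5 days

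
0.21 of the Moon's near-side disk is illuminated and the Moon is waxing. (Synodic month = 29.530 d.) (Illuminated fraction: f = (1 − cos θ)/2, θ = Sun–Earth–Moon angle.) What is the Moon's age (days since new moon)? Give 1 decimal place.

cos θ = 1 − 2f = 0.580, giving a principal value of 54.5°.
The Moon is waxing (0°–180°), so θ = 54.5° directly.
Age = 29.530 × 54.5°/360° ≈ 4.47 days.

4.5 days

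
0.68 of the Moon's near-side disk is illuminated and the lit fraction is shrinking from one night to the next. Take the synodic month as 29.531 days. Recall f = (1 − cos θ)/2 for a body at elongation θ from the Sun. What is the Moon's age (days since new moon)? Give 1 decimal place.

Invert f = (1 − cos θ)/2 to get cos θ = 1 − 2(0.68) = -0.360, hence θ₀ = arccos -0.360 = 111.1°.
Since the Moon is past full (waning), take the reflex angle: θ = 360° − 111.1° = 248.9°.
Age = 29.531 × 248.9°/360° ≈ 20.42 days.

20.4 days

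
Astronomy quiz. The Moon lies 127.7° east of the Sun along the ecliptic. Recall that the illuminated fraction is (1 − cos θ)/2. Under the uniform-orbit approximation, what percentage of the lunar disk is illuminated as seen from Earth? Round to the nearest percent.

81%

f = (1 − cos 127.7°)/2 = (1 − (-0.612))/2 ≈ 0.806, i.e. 81%.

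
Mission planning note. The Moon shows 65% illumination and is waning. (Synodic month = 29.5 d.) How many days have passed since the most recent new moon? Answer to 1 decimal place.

20.7 days

cos θ = 1 − 2f = -0.300, giving a principal value of 107.5°.
Waning ⇒ past full, so θ = 360° − 107.5° = 252.5°.
Age = 29.5 × 252.5°/360° ≈ 20.69 days.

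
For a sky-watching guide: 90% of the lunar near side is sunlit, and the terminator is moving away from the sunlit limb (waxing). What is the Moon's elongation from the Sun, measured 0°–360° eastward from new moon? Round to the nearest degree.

143°

From f = (1 − cos θ)/2: cos θ = 1 − 2×0.90 = -0.800; arccos → 143.1°.
The Moon is waxing (0°–180°), so θ = 143.1° directly.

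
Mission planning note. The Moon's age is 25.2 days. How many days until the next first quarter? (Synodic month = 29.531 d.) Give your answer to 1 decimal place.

First quarter is 0.25 of the way through the cycle: age 0.25 × 29.531 = 7.383 d.
This lunation's first quarter (7.383 d) has passed, so add one period: 36.914 − 25.2 = 11.714 days.

11.7 days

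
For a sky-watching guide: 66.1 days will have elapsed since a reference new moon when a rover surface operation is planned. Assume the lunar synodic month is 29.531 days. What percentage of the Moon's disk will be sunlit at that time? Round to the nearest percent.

46%

66.1/29.531 = 2.238 lunations, so 2 complete cycles and 7.04 d into the next.
Phase angle: θ = 360°·(7.04 d)/(29.531 d) = 85.8°.
With cos θ = 0.073, the lit fraction is (1 − 0.073)/2 ≈ 0.463, so 46%.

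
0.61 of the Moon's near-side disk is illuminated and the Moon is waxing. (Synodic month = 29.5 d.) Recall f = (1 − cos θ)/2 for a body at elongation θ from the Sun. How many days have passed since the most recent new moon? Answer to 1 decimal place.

cos θ = 1 − 2f = -0.220, giving a principal value of 102.7°.
The Moon is waxing (0°–180°), so θ = 102.7° directly.
That fraction of the synodic month is 102.7/360 × 29.5 d ≈ 8.42 d.

8.4 days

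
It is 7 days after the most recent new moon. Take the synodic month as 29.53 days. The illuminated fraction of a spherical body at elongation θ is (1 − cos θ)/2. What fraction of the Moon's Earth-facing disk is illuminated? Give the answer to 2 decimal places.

0.46

The Moon has covered 7/29.53 of its cycle, so θ ≈ 360° × 7/29.53 = 85.3°.
With cos θ = 0.081, the lit fraction is (1 − 0.081)/2 ≈ 0.459.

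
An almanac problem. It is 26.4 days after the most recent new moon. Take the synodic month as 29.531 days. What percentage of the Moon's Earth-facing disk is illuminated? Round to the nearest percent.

11%

The Moon has covered 26.4/29.531 of its cycle, so θ ≈ 360° × 26.4/29.531 = 321.8°.
cos 321.8° = 0.786, so f = (1 − 0.786)/2 = 0.107, so 11%.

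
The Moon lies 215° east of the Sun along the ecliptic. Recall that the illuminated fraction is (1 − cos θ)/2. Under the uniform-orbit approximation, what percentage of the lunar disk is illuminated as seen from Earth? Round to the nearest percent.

91%

cos 215° = (-0.819), so f = (1 − (-0.819))/2 = 0.910, i.e. 91%.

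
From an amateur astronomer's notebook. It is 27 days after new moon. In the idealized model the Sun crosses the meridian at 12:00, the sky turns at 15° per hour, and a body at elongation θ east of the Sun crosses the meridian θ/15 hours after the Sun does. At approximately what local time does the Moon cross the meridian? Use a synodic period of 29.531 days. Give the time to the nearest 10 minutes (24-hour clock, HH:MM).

Elongation θ = 360° × 27/29.531 ≈ 329.1°.
At 15° of sky rotation per hour, 329.1° corresponds to a 21.94 h lag.
12:00 + 21.943 h ≈ 09:57 → 10:00 to the nearest ten minutes.

10:00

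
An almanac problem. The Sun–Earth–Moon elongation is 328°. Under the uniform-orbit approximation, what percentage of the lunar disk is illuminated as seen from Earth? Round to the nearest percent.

Half-versine of 328°: (1 − 0.848)/2 = 0.076, i.e. 8%.

8%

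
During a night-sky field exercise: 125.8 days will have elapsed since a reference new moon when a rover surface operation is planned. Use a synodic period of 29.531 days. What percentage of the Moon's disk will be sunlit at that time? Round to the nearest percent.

53%

Reduce mod P: 125.8 − 4×29.531 = 7.68 d into the current lunation.
Elongation θ = 360° × 7.68/29.531 ≈ 93.6°.
cos 93.6° = (-0.062), so f = (1 − (-0.062))/2 = 0.531, so 53%.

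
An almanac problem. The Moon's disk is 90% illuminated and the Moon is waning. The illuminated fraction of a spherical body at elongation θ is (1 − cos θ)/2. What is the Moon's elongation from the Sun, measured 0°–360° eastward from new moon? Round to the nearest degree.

Invert f = (1 − cos θ)/2 to get cos θ = 1 − 2(0.90) = -0.800, hence θ₀ = arccos -0.800 = 143.1°.
Since the Moon is past full (waning), take the reflex angle: θ = 360° − 143.1° = 216.9°.

217°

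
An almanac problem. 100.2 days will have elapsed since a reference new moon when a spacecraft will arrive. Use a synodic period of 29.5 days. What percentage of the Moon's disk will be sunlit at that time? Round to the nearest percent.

Reduce mod P: 100.2 − 3×29.5 = 11.70 d into the current lunation.
Phase angle: θ = 360°·(11.70 d)/(29.5 d) = 142.8°.
cos 142.8° = (-0.796), so f = (1 − (-0.796))/2 = 0.898, so 90%.

90%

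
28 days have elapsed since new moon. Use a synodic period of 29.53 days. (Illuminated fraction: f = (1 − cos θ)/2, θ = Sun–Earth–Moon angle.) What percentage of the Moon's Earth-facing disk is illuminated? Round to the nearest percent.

Phase angle: θ = 360°·(28 d)/(29.53 d) = 341.3°.
cos 341.3° = 0.947, so f = (1 − 0.947)/2 = 0.026, so 3%.

3%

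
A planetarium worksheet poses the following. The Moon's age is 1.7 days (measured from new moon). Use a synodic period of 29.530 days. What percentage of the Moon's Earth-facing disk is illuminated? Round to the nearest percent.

The Moon has covered 1.7/29.530 of its cycle, so θ ≈ 360° × 1.7/29.530 = 20.7°.
With cos θ = 0.935, the lit fraction is (1 − 0.935)/2 ≈ 0.032, so 3%.

3%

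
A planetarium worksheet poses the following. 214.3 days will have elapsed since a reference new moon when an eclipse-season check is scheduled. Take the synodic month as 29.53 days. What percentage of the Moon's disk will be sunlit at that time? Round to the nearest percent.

214.3 d spans 7 complete synodic months (7 × 29.53 = 206.71 d) plus 7.59 d.
The Moon has covered 7.59/29.53 of its cycle, so θ ≈ 360° × 7.59/29.53 = 92.5°.
cos 92.5° = (-0.044), so f = (1 − (-0.044))/2 = 0.522, so 52%.

52%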